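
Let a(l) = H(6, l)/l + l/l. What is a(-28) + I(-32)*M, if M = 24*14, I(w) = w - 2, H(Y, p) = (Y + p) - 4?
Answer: -159909/14 ≈ -11422.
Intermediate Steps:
H(Y, p) = -4 + Y + p
a(l) = 1 + (2 + l)/l (a(l) = (-4 + 6 + l)/l + l/l = (2 + l)/l + 1 = 1 + (2 + l)/l)
I(w) = -2 + w
M = 336
a(-28) + I(-32)*M = (2 + 2/(-28)) + (-2 - 32)*336 = (2 + 2*(-1/28)) - 34*336 = (2 - 1/14) - 11424 = 27/14 - 11424 = -159909/14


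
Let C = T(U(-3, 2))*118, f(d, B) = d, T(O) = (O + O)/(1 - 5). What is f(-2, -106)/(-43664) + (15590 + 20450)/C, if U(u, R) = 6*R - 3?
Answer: -786824749/11592792 ≈ -67.872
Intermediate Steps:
U(u, R) = -3 + 6*R
T(O) = -O/2 (T(O) = (2*O)/(-4) = (2*O)*(-1/4) = -O/2)
C = -531 (C = -(-3 + 6*2)/2*118 = -(-3 + 12)/2*118 = -1/2*9*118 = -9/2*118 = -531)
f(-2, -106)/(-43664) + (15590 + 20450)/C = -2/(-43664) + (15590 + 20450)/(-531) = -2*(-1/43664) + 36040*(-1/531) = 1/21832 - 36040/531 = -786824749/11592792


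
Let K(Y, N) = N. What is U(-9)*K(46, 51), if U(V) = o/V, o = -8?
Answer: 136/3 ≈ 45.333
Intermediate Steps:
U(V) = -8/V
U(-9)*K(46, 51) = -8/(-9)*51 = -8*(-⅑)*51 = (8/9)*51 = 136/3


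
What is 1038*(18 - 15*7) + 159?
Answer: -90147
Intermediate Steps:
1038*(18 - 15*7) + 159 = 1038*(18 - 105) + 159 = 1038*(-87) + 159 = -90306 + 159 = -90147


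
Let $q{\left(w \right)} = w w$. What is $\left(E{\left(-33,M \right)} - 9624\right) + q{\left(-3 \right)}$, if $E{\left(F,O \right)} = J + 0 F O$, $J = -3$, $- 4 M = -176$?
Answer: $-9618$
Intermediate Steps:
$M = 44$ ($M = \left(- \frac{1}{4}\right) \left(-176\right) = 44$)
$q{\left(w \right)} = w^{2}$
$E{\left(F,O \right)} = -3$ ($E{\left(F,O \right)} = -3 + 0 F O = -3 + 0 = -3$)
$\left(E{\left(-33,M \right)} - 9624\right) + q{\left(-3 \right)} = \left(-3 - 9624\right) + \left(-3\right)^{2} = -9627 + 9 = -9618$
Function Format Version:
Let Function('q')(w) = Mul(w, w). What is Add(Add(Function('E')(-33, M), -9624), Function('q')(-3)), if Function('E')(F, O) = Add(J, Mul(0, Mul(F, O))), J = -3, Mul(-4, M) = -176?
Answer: -9618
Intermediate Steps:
M = 44 (M = Mul(Rational(-1, 4), -176) = 44)
Function('q')(w) = Pow(w, 2)
Function('E')(F, O) = -3 (Function('E')(F, O) = Add(-3, Mul(0, Mul(F, O))) = Add(-3, 0) = -3)
Add(Add(Function('E')(-33, M), -9624), Function('q')(-3)) = Add(Add(-3, -9624), Pow(-3, 2)) = Add(-9627, 9) = -9618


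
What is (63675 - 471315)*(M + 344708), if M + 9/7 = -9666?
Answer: -956031977400/7 ≈ -1.3658e+11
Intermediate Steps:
M = -67671/7 (M = -9/7 - 9666 = -67671/7 ≈ -9667.3)
(63675 - 471315)*(M + 344708) = (63675 - 471315)*(-67671/7 + 344708) = -407640*2345285/7 = -956031977400/7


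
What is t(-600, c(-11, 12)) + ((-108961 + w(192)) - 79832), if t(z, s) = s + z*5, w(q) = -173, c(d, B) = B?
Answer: -191954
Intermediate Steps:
t(z, s) = s + 5*z
t(-600, c(-11, 12)) + ((-108961 + w(192)) - 79832) = (12 + 5*(-600)) + ((-108961 - 173) - 79832) = (12 - 3000) + (-109134 - 79832) = -2988 - 188966 = -191954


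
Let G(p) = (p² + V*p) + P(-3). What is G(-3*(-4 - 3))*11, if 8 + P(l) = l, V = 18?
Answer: 8888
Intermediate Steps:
P(l) = -8 + l
G(p) = -11 + p² + 18*p (G(p) = (p² + 18*p) + (-8 - 3) = (p² + 18*p) - 11 = -11 + p² + 18*p)
G(-3*(-4 - 3))*11 = (-11 + (-3*(-4 - 3))² + 18*(-3*(-4 - 3)))*11 = (-11 + (-3*(-7))² + 18*(-3*(-7)))*11 = (-11 + 21² + 18*21)*11 = (-11 + 441 + 378)*11 = 808*11 = 8888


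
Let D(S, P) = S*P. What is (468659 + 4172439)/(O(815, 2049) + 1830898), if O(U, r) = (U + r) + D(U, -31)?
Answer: 4641098/1808497 ≈ 2.5663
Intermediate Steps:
D(S, P) = P*S
O(U, r) = r - 30*U (O(U, r) = (U + r) - 31*U = r - 30*U)
(468659 + 4172439)/(O(815, 2049) + 1830898) = (468659 + 4172439)/((2049 - 30*815) + 1830898) = 4641098/((2049 - 24450) + 1830898) = 4641098/(-22401 + 1830898) = 4641098/1808497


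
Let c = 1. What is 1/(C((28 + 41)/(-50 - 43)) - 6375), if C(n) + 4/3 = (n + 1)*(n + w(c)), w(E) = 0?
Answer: -2883/18383521 ≈ -0.00015683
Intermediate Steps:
C(n) = -4/3 + n*(1 + n) (C(n) = -4/3 + (n + 1)*(n + 0) = -4/3 + (1 + n)*n = -4/3 + n*(1 + n))
1/(C((28 + 41)/(-50 - 43)) - 6375) = 1/((-4/3 + (28 + 41)/(-50 - 43) + ((28 + 41)/(-50 - 43))**2) - 6375) = 1/((-4/3 + 69/(-93) + (69/(-93))**2) - 6375) = 1/((-4/3 + 69*(-1/93) + (69*(-1/93))**2) - 6375) = 1/((-4/3 - 23/31 + (-23/31)**2) - 6375) = 1/((-4/3 - 23/31 + 529/961) - 6375) = 1/(-4396/2883 - 6375) = 1/(-18383521/2883) = -2883/18383521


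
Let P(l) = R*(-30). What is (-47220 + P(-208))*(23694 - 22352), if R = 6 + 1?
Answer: -63651060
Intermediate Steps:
R = 7
P(l) = -210 (P(l) = 7*(-30) = -210)
(-47220 + P(-208))*(23694 - 22352) = (-47220 - 210)*(23694 - 22352) = -47430*1342 = -63651060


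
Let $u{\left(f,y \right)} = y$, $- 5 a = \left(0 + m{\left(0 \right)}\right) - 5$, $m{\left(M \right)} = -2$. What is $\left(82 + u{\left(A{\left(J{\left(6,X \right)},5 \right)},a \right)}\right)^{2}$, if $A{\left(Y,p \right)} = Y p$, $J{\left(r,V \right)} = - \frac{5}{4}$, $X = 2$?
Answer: $\frac{173889}{25} \approx 6955.6$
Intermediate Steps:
$J{\left(r,V \right)} = - \frac{5}{4}$ ($J{\left(r,V \right)} = \left(-5\right) \frac{1}{4} = - \frac{5}{4}$)
$a = \frac{7}{5}$ ($a = - \frac{\left(0 - 2\right) - 5}{5} = - \frac{-2 - 5}{5} = \left(- \frac{1}{5}\right) \left(-7\right) = \frac{7}{5} \approx 1.4$)
$\left(82 + u{\left(A{\left(J{\left(6,X \right)},5 \right)},a \right)}\right)^{2} = \left(82 + \frac{7}{5}\right)^{2} = \left(\frac{417}{5}\right)^{2} = \frac{173889}{25}$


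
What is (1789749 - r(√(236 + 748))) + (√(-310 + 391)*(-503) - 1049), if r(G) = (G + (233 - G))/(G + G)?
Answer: 1784173 - 233*√246/984 ≈ 1.7842e+6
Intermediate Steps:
r(G) = 233/(2*G) (r(G) = 233/((2*G)) = 233*(1/(2*G)) = 233/(2*G))
(1789749 - r(√(236 + 748))) + (√(-310 + 391)*(-503) - 1049) = (1789749 - 233/(2*(√(236 + 748)))) + (√(-310 + 391)*(-503) - 1049) = (1789749 - 233/(2*(√984))) + (√81*(-503) - 1049) = (1789749 - 233/(2*(2*√246))) + (9*(-503) - 1049) = (1789749 - 233*√246/492/2) + (-4527 - 1049) = (1789749 - 233*√246/984) - 5576 = 1784173 - 233*√246/984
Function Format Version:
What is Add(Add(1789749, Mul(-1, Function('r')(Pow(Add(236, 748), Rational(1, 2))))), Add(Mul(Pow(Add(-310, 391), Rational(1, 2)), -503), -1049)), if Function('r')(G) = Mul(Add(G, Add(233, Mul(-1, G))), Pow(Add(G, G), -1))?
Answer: Add(1784173, Mul(Rational(-233, 984), Pow(246, Rational(1, 2)))) ≈ 1.7842e+6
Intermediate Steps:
Function('r')(G) = Mul(Rational(233, 2), Pow(G, -1)) (Function('r')(G) = Mul(233, Pow(Mul(2, G), -1)) = Mul(233, Mul(Rational(1, 2), Pow(G, -1))) = Mul(Rational(233, 2), Pow(G, -1)))
Add(Add(1789749, Mul(-1, Function('r')(Pow(Add(236, 748), Rational(1, 2))))), Add(Mul(Pow(Add(-310, 391), Rational(1, 2)), -503), -1049)) = Add(Add(1789749, Mul(-1, Mul(Rational(233, 2), Pow(Pow(Add(236, 748), Rational(1, 2)), -1)))), Add(Mul(Pow(Add(-310, 391), Rational(1, 2)), -503), -1049)) = Add(Add(1789749, Mul(-1, Mul(Rational(233, 2), Pow(Pow(984, Rational(1, 2)), -1)))), Add(Mul(Pow(81, Rational(1, 2)), -503), -1049)) = Add(Add(1789749, Mul(-1, Mul(Rational(233, 2), Pow(Mul(2, Pow(246, Rational(1, 2))), -1)))), Add(Mul(9, -503), -1049)) = Add(Add(1789749, Mul(-1, Mul(Rational(233, 2), Mul(Rational(1, 492), Pow(246, Rational(1, 2)))))), Add(-4527, -1049)) = Add(Add(1789749, Mul(-1, Mul(Rational(233, 984), Pow(246, Rational(1, 2))))), -5576) = Add(Add(1789749, Mul(Rational(-233, 984), Pow(246, Rational(1, 2)))), -5576) = Add(1784173, Mul(Rational(-233, 984), Pow(246, Rational(1, 2))))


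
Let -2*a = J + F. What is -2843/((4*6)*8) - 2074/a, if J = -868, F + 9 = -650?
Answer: -570853/32576 ≈ -17.524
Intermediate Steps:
F = -659 (F = -9 - 650 = -659)
a = 1527/2 (a = -(-868 - 659)/2 = -½*(-1527) = 1527/2 ≈ 763.50)
-2843/((4*6)*8) - 2074/a = -2843/((4*6)*8) - 2074/1527/2 = -2843/(24*8) - 2074*2/1527 = -2843/192 - 4148/1527 = -570853/32576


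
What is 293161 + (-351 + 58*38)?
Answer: 295014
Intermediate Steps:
293161 + (-351 + 58*38) = 293161 + (-351 + 2204) = 293161 + 1853 = 295014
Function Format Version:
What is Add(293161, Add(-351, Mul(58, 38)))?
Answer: 295014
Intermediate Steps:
Add(293161, Add(-351, Mul(58, 38))) = Add(293161, Add(-351, 2204)) = Add(293161, 1853) = 295014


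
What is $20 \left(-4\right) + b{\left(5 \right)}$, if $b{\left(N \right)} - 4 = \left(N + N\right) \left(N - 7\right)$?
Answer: $-96$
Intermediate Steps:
$b{\left(N \right)} = 4 + 2 N \left(-7 + N\right)$ ($b{\left(N \right)} = 4 + \left(N + N\right) \left(N - 7\right) = 4 + 2 N \left(-7 + N\right)$)
$20 \left(-4\right) + b{\left(5 \right)} = 20 \left(-4\right) + \left(4 - 70 + 2 \cdot 5^{2}\right) = -80 + \left(4 - 70 + 2 \cdot 25\right) = -80 + \left(4 - 70 + 50\right) = -80 - 16 = -96$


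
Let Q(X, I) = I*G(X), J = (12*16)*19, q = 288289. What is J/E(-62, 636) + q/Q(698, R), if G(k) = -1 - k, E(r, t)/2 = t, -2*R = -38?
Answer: -13260605/703893 ≈ -18.839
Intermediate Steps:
R = 19 (R = -1/2*(-38) = 19)
E(r, t) = 2*t
J = 3648 (J = 192*19 = 3648)
Q(X, I) = I*(-1 - X)
J/E(-62, 636) + q/Q(698, R) = 3648/((2*636)) + 288289/((-1*19*(1 + 698))) = 3648/1272 + 288289/((-1*19*699)) = 3648*(1/1272) + 288289/(-13281) = 152/53 + 288289*(-1/13281) = 152/53 - 288289/13281 = -13260605/703893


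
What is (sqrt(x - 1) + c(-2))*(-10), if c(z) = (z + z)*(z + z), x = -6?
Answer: -160 - 10*I*sqrt(7) ≈ -160.0 - 26.458*I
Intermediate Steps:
c(z) = 4*z**2 (c(z) = (2*z)*(2*z) = 4*z**2)
(sqrt(x - 1) + c(-2))*(-10) = (sqrt(-6 - 1) + 4*(-2)**2)*(-10) = (sqrt(-7) + 4*4)*(-10) = (I*sqrt(7) + 16)*(-10) = (16 + I*sqrt(7))*(-10) = -160 - 10*I*sqrt(7)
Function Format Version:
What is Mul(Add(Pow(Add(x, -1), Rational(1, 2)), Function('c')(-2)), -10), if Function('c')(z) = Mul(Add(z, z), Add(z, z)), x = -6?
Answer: Add(-160, Mul(-10, I, Pow(7, Rational(1, 2)))) ≈ Add(-160.00, Mul(-26.458, I))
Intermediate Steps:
Function('c')(z) = Mul(4, Pow(z, 2)) (Function('c')(z) = Mul(Mul(2, z), Mul(2, z)) = Mul(4, Pow(z, 2)))
Mul(Add(Pow(Add(x, -1), Rational(1, 2)), Function('c')(-2)), -10) = Mul(Add(Pow(Add(-6, -1), Rational(1, 2)), Mul(4, Pow(-2, 2))), -10) = Mul(Add(Pow(-7, Rational(1, 2)), Mul(4, 4)), -10) = Mul(Add(Mul(I, Pow(7, Rational(1, 2))), 16), -10) = Mul(Add(16, Mul(I, Pow(7, Rational(1, 2)))), -10) = Add(-160, Mul(-10, I, Pow(7, Rational(1, 2))))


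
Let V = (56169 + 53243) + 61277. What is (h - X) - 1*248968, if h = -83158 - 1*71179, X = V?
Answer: -573994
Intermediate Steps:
V = 170689 (V = 109412 + 61277 = 170689)
X = 170689
h = -154337 (h = -83158 - 71179 = -154337)
(h - X) - 1*248968 = (-154337 - 1*170689) - 1*248968 = (-154337 - 170689) - 248968 = -325026 - 248968 = -573994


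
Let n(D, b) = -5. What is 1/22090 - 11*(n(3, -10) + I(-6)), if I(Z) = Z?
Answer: 2672891/22090 ≈ 121.00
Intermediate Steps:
1/22090 - 11*(n(3, -10) + I(-6)) = 1/22090 - 11*(-5 - 6) = 1/22090 - 11*(-11) = 1/22090 + 121 = 2672891/22090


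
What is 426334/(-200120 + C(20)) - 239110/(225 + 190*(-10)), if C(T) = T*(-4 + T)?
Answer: 941201371/6693300 ≈ 140.62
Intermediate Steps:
426334/(-200120 + C(20)) - 239110/(225 + 190*(-10)) = 426334/(-200120 + 20*(-4 + 20)) - 239110/(225 + 190*(-10)) = 426334/(-200120 + 20*16) - 239110/(225 - 1900) = 426334/(-200120 + 320) - 239110/(-1675) = 426334/(-199800) - 239110*(-1/1675) = 426334*(-1/199800) + 47822/335 = -213167/99900 + 47822/335 = 941201371/6693300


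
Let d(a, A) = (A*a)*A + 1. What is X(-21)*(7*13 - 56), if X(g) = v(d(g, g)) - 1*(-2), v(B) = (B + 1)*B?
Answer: 3000841970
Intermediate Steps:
d(a, A) = 1 + a*A² (d(a, A) = a*A² + 1 = 1 + a*A²)
v(B) = B*(1 + B) (v(B) = (1 + B)*B = B*(1 + B))
X(g) = 2 + (1 + g³)*(2 + g³) (X(g) = (1 + g*g²)*(1 + (1 + g*g²)) - 1*(-2) = (1 + g³)*(1 + (1 + g³)) + 2 = (1 + g³)*(2 + g³) + 2 = 2 + (1 + g³)*(2 + g³))
X(-21)*(7*13 - 56) = (4 + (-21)⁶ + 3*(-21)³)*(7*13 - 56) = (4 + 85766121 + 3*(-9261))*(91 - 56) = (4 + 85766121 - 27783)*35 = 85738342*35 = 3000841970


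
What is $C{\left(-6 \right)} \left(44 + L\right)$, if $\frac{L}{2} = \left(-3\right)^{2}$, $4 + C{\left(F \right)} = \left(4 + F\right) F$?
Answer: $496$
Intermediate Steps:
$C{\left(F \right)} = -4 + F \left(4 + F\right)$ ($C{\left(F \right)} = -4 + \left(4 + F\right) F = -4 + F \left(4 + F\right)$)
$L = 18$ ($L = 2 \left(-3\right)^{2} = 2 \cdot 9 = 18$)
$C{\left(-6 \right)} \left(44 + L\right) = \left(-4 + \left(-6\right)^{2} + 4 \left(-6\right)\right) \left(44 + 18\right) = \left(-4 + 36 - 24\right) 62 = 8 \cdot 62 = 496$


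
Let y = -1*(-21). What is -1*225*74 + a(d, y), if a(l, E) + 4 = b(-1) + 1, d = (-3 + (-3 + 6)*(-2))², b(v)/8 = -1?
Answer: -16661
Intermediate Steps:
b(v) = -8 (b(v) = 8*(-1) = -8)
y = 21
d = 81 (d = (-3 + 3*(-2))² = (-3 - 6)² = (-9)² = 81)
a(l, E) = -11 (a(l, E) = -4 + (-8 + 1) = -4 - 7 = -11)
-1*225*74 + a(d, y) = -1*225*74 - 11 = -225*74 - 11 = -16650 - 11 = -16661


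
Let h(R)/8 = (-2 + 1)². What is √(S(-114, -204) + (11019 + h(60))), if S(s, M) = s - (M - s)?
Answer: √11003 ≈ 104.90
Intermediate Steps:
S(s, M) = -M + 2*s (S(s, M) = s + (s - M) = -M + 2*s)
h(R) = 8 (h(R) = 8*(-2 + 1)² = 8*(-1)² = 8*1 = 8)
√(S(-114, -204) + (11019 + h(60))) = √((-1*(-204) + 2*(-114)) + (11019 + 8)) = √((204 - 228) + 11027) = √(-24 + 11027) = √11003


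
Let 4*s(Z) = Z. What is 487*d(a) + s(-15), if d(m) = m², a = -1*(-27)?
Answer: 1420077/4 ≈ 3.5502e+5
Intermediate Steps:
a = 27
s(Z) = Z/4
487*d(a) + s(-15) = 487*27² + (¼)*(-15) = 487*729 - 15/4 = 355023 - 15/4 = 1420077/4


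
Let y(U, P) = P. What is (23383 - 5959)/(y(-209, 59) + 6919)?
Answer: 2904/1163 ≈ 2.4970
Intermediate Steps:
(23383 - 5959)/(y(-209, 59) + 6919) = (23383 - 5959)/(59 + 6919) = 17424/6978 = 17424*(1/6978) = 2904/1163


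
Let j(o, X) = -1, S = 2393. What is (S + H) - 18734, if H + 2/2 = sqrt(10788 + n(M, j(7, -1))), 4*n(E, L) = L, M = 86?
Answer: -16342 + sqrt(43151)/2 ≈ -16238.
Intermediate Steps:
n(E, L) = L/4
H = -1 + sqrt(43151)/2 (H = -1 + sqrt(10788 + (1/4)*(-1)) = -1 + sqrt(10788 - 1/4) = -1 + sqrt(43151/4) = -1 + sqrt(43151)/2 ≈ 102.86)
(S + H) - 18734 = (2393 + (-1 + sqrt(43151)/2)) - 18734 = (2392 + sqrt(43151)/2) - 18734 = -16342 + sqrt(43151)/2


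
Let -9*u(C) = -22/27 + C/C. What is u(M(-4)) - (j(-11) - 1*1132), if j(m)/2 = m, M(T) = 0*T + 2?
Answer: 280417/243 ≈ 1154.0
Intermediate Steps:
M(T) = 2 (M(T) = 0 + 2 = 2)
j(m) = 2*m
u(C) = -5/243 (u(C) = -(-22/27 + C/C)/9 = -(-22*1/27 + 1)/9 = -(-22/27 + 1)/9 = -1/9*5/27 = -5/243)
u(M(-4)) - (j(-11) - 1*1132) = -5/243 - (2*(-11) - 1*1132) = -5/243 - (-22 - 1132) = -5/243 - 1*(-1154) = -5/243 + 1154 = 280417/243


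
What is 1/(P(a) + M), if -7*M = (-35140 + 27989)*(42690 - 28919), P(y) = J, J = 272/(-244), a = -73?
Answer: 427/6007061205 ≈ 7.1083e-8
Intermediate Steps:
J = -68/61 (J = 272*(-1/244) = -68/61 ≈ -1.1148)
P(y) = -68/61
M = 98476421/7 (M = -(-35140 + 27989)*(42690 - 28919)/7 = -(-7151)*13771/7 = -1/7*(-98476421) = 98476421/7 ≈ 1.4068e+7)
1/(P(a) + M) = 1/(-68/61 + 98476421/7) = 1/(6007061205/427) = 427/6007061205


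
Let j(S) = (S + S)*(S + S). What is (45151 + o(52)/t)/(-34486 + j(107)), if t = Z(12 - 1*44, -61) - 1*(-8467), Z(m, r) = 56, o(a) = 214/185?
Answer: 71192065219/17833099050 ≈ 3.9921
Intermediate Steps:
o(a) = 214/185 (o(a) = 214*(1/185) = 214/185)
t = 8523 (t = 56 - 1*(-8467) = 56 + 8467 = 8523)
j(S) = 4*S**2 (j(S) = (2*S)*(2*S) = 4*S**2)
(45151 + o(52)/t)/(-34486 + j(107)) = (45151 + (214/185)/8523)/(-34486 + 4*107**2) = (45151 + (214/185)*(1/8523))/(-34486 + 4*11449) = (45151 + 214/1576755)/(-34486 + 45796) = (71192065219/1576755)/11310 = (71192065219/1576755)*(1/11310) = 71192065219/17833099050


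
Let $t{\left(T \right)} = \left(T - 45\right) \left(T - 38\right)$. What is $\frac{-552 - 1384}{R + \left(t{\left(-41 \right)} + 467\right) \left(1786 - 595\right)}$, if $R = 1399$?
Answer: $- \frac{968}{4324625} \approx -0.00022383$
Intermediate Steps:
$t{\left(T \right)} = \left(-45 + T\right) \left(-38 + T\right)$
$\frac{-552 - 1384}{R + \left(t{\left(-41 \right)} + 467\right) \left(1786 - 595\right)} = \frac{-552 - 1384}{1399 + \left(\left(1710 + \left(-41\right)^{2} - -3403\right) + 467\right) \left(1786 - 595\right)} = - \frac{1936}{1399 + \left(\left(1710 + 1681 + 3403\right) + 467\right) 1191} = - \frac{1936}{1399 + \left(6794 + 467\right) 1191} = - \frac{1936}{1399 + 7261 \cdot 1191} = - \frac{1936}{1399 + 8647851} = - \frac{1936}{8649250} = \left(-1936\right) \frac{1}{8649250} = - \frac{968}{4324625}$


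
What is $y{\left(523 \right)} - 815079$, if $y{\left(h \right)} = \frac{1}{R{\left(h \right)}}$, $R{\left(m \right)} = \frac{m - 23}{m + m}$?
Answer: $- \frac{203769227}{250} \approx -8.1508 \cdot 10^{5}$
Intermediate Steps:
$R{\left(m \right)} = \frac{-23 + m}{2 m}$
$y{\left(h \right)} = \frac{2 h}{-23 + h}$ ($y{\left(h \right)} = \frac{1}{\frac{1}{2} \frac{1}{h} \left(-23 + h\right)} = \frac{2 h}{-23 + h}$)
$y{\left(523 \right)} - 815079 = 2 \cdot 523 \frac{1}{-23 + 523} - 815079 = 2 \cdot 523 \cdot \frac{1}{500} - 815079 = \frac{523}{250} - 815079 = - \frac{203769227}{250}$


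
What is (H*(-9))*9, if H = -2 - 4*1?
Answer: 486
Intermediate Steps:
H = -6 (H = -2 - 4 = -6)
(H*(-9))*9 = -6*(-9)*9 = 54*9 = 486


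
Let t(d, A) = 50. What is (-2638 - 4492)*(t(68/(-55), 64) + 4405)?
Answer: -31764150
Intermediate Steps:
(-2638 - 4492)*(t(68/(-55), 64) + 4405) = (-2638 - 4492)*(50 + 4405) = -7130*4455 = -31764150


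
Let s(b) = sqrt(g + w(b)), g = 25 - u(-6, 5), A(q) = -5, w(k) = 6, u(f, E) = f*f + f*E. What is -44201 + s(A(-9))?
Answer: -44196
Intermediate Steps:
u(f, E) = f**2 + E*f
g = 19 (g = 25 - (-6)*(5 - 6) = 25 - (-6)*(-1) = 25 - 1*6 = 25 - 6 = 19)
s(b) = 5 (s(b) = sqrt(19 + 6) = sqrt(25) = 5)
-44201 + s(A(-9)) = -44201 + 5 = -44196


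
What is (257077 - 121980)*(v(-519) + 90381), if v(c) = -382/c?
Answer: 6337146422737/519 ≈ 1.2210e+10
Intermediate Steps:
(257077 - 121980)*(v(-519) + 90381) = (257077 - 121980)*(-382/(-519) + 90381) = 135097*(-382*(-1/519) + 90381) = 135097*(382/519 + 90381) = 135097*(46908121/519) = 6337146422737/519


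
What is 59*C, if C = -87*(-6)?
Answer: 30798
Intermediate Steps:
C = 522
59*C = 59*522 = 30798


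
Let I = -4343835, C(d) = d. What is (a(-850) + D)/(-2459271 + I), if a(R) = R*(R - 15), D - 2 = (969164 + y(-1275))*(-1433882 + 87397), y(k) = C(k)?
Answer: 1303247284913/6803106 ≈ 1.9157e+5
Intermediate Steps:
y(k) = k
D = -1303248020163 (D = 2 + (969164 - 1275)*(-1433882 + 87397) = 2 + 967889*(-1346485) = 2 - 1303248020165 = -1303248020163)
a(R) = R*(-15 + R)
(a(-850) + D)/(-2459271 + I) = (-850*(-15 - 850) - 1303248020163)/(-2459271 - 4343835) = (-850*(-865) - 1303248020163)/(-6803106) = (735250 - 1303248020163)*(-1/6803106) = -1303247284913*(-1/6803106) = 1303247284913/6803106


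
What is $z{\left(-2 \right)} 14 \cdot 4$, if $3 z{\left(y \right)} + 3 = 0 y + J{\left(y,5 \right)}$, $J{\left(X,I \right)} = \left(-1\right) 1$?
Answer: $- \frac{224}{3} \approx -74.667$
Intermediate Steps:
$J{\left(X,I \right)} = -1$
$z{\left(y \right)} = - \frac{4}{3}$ ($z{\left(y \right)} = -1 + \frac{0 y - 1}{3} = -1 + \frac{0 - 1}{3} = -1 + \frac{1}{3} \left(-1\right) = -1 - \frac{1}{3} = - \frac{4}{3}$)
$z{\left(-2 \right)} 14 \cdot 4 = \left(- \frac{4}{3}\right) 14 \cdot 4 = \left(- \frac{56}{3}\right) 4 = - \frac{224}{3}$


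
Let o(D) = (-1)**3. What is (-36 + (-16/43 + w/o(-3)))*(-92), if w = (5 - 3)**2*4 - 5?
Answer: 187404/43 ≈ 4358.2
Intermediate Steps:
w = 11 (w = 2**2*4 - 5 = 4*4 - 5 = 16 - 5 = 11)
o(D) = -1
(-36 + (-16/43 + w/o(-3)))*(-92) = (-36 + (-16/43 + 11/(-1)))*(-92) = (-36 + (-16*1/43 + 11*(-1)))*(-92) = (-36 + (-16/43 - 11))*(-92) = (-36 - 489/43)*(-92) = -2037/43*(-92) = 187404/43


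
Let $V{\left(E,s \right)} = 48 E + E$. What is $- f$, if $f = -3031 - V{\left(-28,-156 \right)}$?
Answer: $1659$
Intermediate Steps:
$V{\left(E,s \right)} = 49 E$
$f = -1659$ ($f = -3031 - 49 \left(-28\right) = -3031 - -1372 = -3031 + 1372 = -1659$)
$- f = \left(-1\right) \left(-1659\right) = 1659$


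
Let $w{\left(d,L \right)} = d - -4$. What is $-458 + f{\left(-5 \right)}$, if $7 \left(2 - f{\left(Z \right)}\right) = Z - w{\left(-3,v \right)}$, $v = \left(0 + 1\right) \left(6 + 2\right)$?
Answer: $- \frac{3186}{7} \approx -455.14$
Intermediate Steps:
$v = 8$ ($v = 1 \cdot 8 = 8$)
$w{\left(d,L \right)} = 4 + d$ ($w{\left(d,L \right)} = d + 4 = 4 + d$)
$f{\left(Z \right)} = \frac{15}{7} - \frac{Z}{7}$ ($f{\left(Z \right)} = 2 - \frac{Z - \left(4 - 3\right)}{7} = 2 - \frac{Z - 1}{7} = 2 - \frac{-1 + Z}{7} = 2 - \left(- \frac{1}{7} + \frac{Z}{7}\right) = \frac{15}{7} - \frac{Z}{7}$)
$-458 + f{\left(-5 \right)} = -458 + \left(\frac{15}{7} - - \frac{5}{7}\right) = -458 + \left(\frac{15}{7} + \frac{5}{7}\right) = -458 + \frac{20}{7} = - \frac{3186}{7}$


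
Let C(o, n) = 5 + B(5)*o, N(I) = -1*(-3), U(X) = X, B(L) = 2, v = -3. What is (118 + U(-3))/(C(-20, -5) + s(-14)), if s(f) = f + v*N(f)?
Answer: -115/58 ≈ -1.9828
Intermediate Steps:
N(I) = 3
C(o, n) = 5 + 2*o
s(f) = -9 + f (s(f) = f - 3*3 = f - 9 = -9 + f)
(118 + U(-3))/(C(-20, -5) + s(-14)) = (118 - 3)/((5 + 2*(-20)) + (-9 - 14)) = 115/((5 - 40) - 23) = 115/(-35 - 23) = 115/(-58) = 115*(-1/58) = -115/58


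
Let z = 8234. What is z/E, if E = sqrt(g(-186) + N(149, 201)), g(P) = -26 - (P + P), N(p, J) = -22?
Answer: 4117/9 ≈ 457.44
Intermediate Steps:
g(P) = -26 - 2*P
E = 18 (E = sqrt((-26 - 2*(-186)) - 22) = sqrt((-26 + 372) - 22) = sqrt(346 - 22) = sqrt(324) = 18)
z/E = 8234/18 = 8234*(1/18) = 4117/9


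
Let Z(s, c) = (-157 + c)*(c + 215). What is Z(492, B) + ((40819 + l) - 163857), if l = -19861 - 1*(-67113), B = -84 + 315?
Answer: -42782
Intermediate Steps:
B = 231
l = 47252 (l = -19861 + 67113 = 47252)
Z(s, c) = (-157 + c)*(215 + c)
Z(492, B) + ((40819 + l) - 163857) = (-33755 + 231² + 58*231) + ((40819 + 47252) - 163857) = (-33755 + 53361 + 13398) + (88071 - 163857) = 33004 - 75786 = -42782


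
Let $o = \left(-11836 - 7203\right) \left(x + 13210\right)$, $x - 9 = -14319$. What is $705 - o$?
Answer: $-20942195$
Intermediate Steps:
$x = -14310$ ($x = 9 - 14319 = -14310$)
$o = 20942900$ ($o = \left(-11836 - 7203\right) \left(-14310 + 13210\right) = \left(-19039\right) \left(-1100\right) = 20942900$)
$705 - o = 705 - 20942900 = -20942195$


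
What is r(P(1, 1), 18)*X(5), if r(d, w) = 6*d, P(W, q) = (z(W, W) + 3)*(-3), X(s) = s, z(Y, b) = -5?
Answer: 180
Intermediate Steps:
P(W, q) = 6 (P(W, q) = (-5 + 3)*(-3) = -2*(-3) = 6)
r(P(1, 1), 18)*X(5) = (6*6)*5 = 36*5 = 180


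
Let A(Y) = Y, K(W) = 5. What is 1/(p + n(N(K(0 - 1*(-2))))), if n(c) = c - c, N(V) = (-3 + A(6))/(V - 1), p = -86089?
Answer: -1/86089 ≈ -1.1616e-5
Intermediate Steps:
N(V) = 3/(-1 + V) (N(V) = (-3 + 6)/(V - 1) = 3/(-1 + V))
n(c) = 0
1/(p + n(N(K(0 - 1*(-2))))) = 1/(-86089 + 0) = 1/(-86089) = -1/86089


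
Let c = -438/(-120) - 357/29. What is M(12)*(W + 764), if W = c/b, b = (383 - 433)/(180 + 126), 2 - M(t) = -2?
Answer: 11846519/3625 ≈ 3268.0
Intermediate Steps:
M(t) = 4 (M(t) = 2 - 1*(-2) = 2 + 2 = 4)
c = -5023/580 (c = -438*(-1/120) - 357*1/29 = 73/20 - 357/29 = -5023/580 ≈ -8.6603)
b = -25/153 (b = -50/306 = -50*1/306 = -25/153 ≈ -0.16340)
W = 768519/14500 (W = -5023/(580*(-25/153)) = -5023/580*(-153/25) = 768519/14500 ≈ 53.001)
M(12)*(W + 764) = 4*(768519/14500 + 764) = 4*(11846519/14500) = 11846519/3625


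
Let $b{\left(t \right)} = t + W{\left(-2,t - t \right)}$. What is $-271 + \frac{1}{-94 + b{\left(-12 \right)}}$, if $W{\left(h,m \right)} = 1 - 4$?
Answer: $- \frac{29540}{109} \approx -271.01$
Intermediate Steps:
$W{\left(h,m \right)} = -3$
$b{\left(t \right)} = -3 + t$ ($b{\left(t \right)} = t - 3 = -3 + t$)
$-271 + \frac{1}{-94 + b{\left(-12 \right)}} = -271 + \frac{1}{-94 - 15} = -271 + \frac{1}{-109} = -271 - \frac{1}{109} = - \frac{29540}{109}$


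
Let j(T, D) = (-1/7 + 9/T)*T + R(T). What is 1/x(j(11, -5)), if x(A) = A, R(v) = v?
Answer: 7/129 ≈ 0.054264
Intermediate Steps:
j(T, D) = T + T*(-⅐ + 9/T) (j(T, D) = (-1/7 + 9/T)*T + T = (-1*⅐ + 9/T)*T + T = (-⅐ + 9/T)*T + T = T*(-⅐ + 9/T) + T = T + T*(-⅐ + 9/T))
1/x(j(11, -5)) = 1/(9 + (6/7)*11) = 1/(9 + 66/7) = 1/(129/7) = 7/129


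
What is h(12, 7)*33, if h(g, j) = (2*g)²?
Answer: 19008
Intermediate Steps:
h(g, j) = 4*g²
h(12, 7)*33 = (4*12²)*33 = (4*144)*33 = 576*33 = 19008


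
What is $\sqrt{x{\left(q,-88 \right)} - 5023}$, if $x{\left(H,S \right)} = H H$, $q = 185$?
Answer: $\sqrt{29202} \approx 170.89$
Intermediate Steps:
$x{\left(H,S \right)} = H^{2}$
$\sqrt{x{\left(q,-88 \right)} - 5023} = \sqrt{185^{2} - 5023} = \sqrt{34225 - 5023} = \sqrt{29202}$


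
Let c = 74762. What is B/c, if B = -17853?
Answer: -17853/74762 ≈ -0.23880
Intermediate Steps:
B/c = -17853/74762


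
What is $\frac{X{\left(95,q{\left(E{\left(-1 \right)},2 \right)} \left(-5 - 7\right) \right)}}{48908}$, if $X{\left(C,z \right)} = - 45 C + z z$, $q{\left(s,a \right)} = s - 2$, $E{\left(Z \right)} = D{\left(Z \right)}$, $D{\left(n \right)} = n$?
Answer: $- \frac{2979}{48908} \approx -0.06091$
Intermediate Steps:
$E{\left(Z \right)} = Z$
$q{\left(s,a \right)} = -2 + s$
$X{\left(C,z \right)} = z^{2} - 45 C$ ($X{\left(C,z \right)} = - 45 C + z^{2} = z^{2} - 45 C$)
$\frac{X{\left(95,q{\left(E{\left(-1 \right)},2 \right)} \left(-5 - 7\right) \right)}}{48908} = \frac{\left(\left(-2 - 1\right) \left(-5 - 7\right)\right)^{2} - 4275}{48908} = \left(\left(\left(-3\right) \left(-12\right)\right)^{2} - 4275\right) \frac{1}{48908} = \left(36^{2} - 4275\right) \frac{1}{48908} = \left(1296 - 4275\right) \frac{1}{48908} = \left(-2979\right) \frac{1}{48908} = - \frac{2979}{48908}$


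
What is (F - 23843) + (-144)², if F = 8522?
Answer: 5415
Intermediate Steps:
(F - 23843) + (-144)² = (8522 - 23843) + (-144)² = -15321 + 20736 = 5415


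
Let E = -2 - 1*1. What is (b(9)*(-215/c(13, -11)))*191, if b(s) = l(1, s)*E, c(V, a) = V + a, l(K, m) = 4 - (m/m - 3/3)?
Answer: 246390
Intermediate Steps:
l(K, m) = 4 (l(K, m) = 4 - (1 - 3*⅓) = 4 - (1 - 1) = 4 - 1*0 = 4 + 0 = 4)
E = -3 (E = -2 - 1 = -3)
b(s) = -12 (b(s) = 4*(-3) = -12)
(b(9)*(-215/c(13, -11)))*191 = -(-2580)/(13 - 11)*191 = -(-2580)/2*191 = -12*(-215/2)*191 = 1290*191 = 246390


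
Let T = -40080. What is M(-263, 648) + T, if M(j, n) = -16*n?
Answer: -50448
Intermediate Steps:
M(-263, 648) + T = -16*648 - 40080 = -10368 - 40080 = -50448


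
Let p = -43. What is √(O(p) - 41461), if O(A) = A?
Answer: 4*I*√2594 ≈ 203.73*I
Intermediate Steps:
√(O(p) - 41461) = √(-43 - 41461) = √(-41504) = 4*I*√2594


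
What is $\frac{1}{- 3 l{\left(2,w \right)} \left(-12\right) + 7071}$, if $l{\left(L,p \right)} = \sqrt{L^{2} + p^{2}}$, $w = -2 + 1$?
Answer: $\frac{2357}{16664187} - \frac{4 \sqrt{5}}{5554729} \approx 0.00013983$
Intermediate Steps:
$w = -1$
$\frac{1}{- 3 l{\left(2,w \right)} \left(-12\right) + 7071} = \frac{1}{- 3 \sqrt{2^{2} + \left(-1\right)^{2}} \left(-12\right) + 7071} = \frac{1}{- 3 \sqrt{4 + 1} \left(-12\right) + 7071} = \frac{1}{- 3 \sqrt{5} \left(-12\right) + 7071} = \frac{1}{36 \sqrt{5} + 7071} = \frac{1}{7071 + 36 \sqrt{5}}$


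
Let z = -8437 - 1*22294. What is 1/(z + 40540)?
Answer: 1/9809 ≈ 0.00010195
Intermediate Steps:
z = -30731 (z = -8437 - 22294 = -30731)
1/(z + 40540) = 1/(-30731 + 40540) = 1/9809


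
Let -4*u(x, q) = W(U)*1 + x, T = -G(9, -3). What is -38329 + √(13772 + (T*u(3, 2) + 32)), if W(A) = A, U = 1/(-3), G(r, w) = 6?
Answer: -38329 + 4*√863 ≈ -38212.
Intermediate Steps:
U = -⅓ ≈ -0.33333
T = -6 (T = -1*6 = -6)
u(x, q) = 1/12 - x/4 (u(x, q) = -(-⅓*1 + x)/4 = -(-⅓ + x)/4 = 1/12 - x/4)
-38329 + √(13772 + (T*u(3, 2) + 32)) = -38329 + √(13772 + (-6*(1/12 - ¼*3) + 32)) = -38329 + √(13772 + (-6*(1/12 - ¾) + 32)) = -38329 + √(13772 + (-6*(-⅔) + 32)) = -38329 + √(13772 + (4 + 32)) = -38329 + √(13772 + 36) = -38329 + √13808 = -38329 + 4*√863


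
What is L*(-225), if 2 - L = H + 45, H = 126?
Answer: 38025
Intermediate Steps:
L = -169 (L = 2 - (126 + 45) = 2 - 1*171 = 2 - 171 = -169)
L*(-225) = -169*(-225) = 38025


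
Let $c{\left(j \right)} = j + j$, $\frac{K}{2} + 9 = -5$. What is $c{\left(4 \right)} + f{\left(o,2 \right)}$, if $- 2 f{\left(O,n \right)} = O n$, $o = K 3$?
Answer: $92$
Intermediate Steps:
$K = -28$ ($K = -18 + 2 \left(-5\right) = -18 - 10 = -28$)
$c{\left(j \right)} = 2 j$
$o = -84$ ($o = \left(-28\right) 3 = -84$)
$f{\left(O,n \right)} = - \frac{O n}{2}$
$c{\left(4 \right)} + f{\left(o,2 \right)} = 2 \cdot 4 - \left(-42\right) 2 = 8 + 84 = 92$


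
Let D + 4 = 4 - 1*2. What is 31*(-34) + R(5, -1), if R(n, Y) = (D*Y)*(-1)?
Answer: -1056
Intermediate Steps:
D = -2 (D = -4 + (4 - 1*2) = -4 + (4 - 2) = -4 + 2 = -2)
R(n, Y) = 2*Y (R(n, Y) = -2*Y*(-1) = 2*Y)
31*(-34) + R(5, -1) = 31*(-34) + 2*(-1) = -1054 - 2 = -1056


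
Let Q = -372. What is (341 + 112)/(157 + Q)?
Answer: -453/215 ≈ -2.1070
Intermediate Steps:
(341 + 112)/(157 + Q) = (341 + 112)/(157 - 372) = 453/(-215) = 453*(-1/215) = -453/215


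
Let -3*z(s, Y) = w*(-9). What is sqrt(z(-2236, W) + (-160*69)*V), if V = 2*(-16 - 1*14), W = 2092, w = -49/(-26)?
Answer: sqrt(447786222)/26 ≈ 813.88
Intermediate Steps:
w = 49/26 (w = -49*(-1/26) = 49/26 ≈ 1.8846)
z(s, Y) = 147/26 (z(s, Y) = -49*(-9)/78 = -1/3*(-441/26) = 147/26)
V = -60 (V = 2*(-16 - 14) = 2*(-30) = -60)
sqrt(z(-2236, W) + (-160*69)*V) = sqrt(147/26 - 160*69*(-60)) = sqrt(147/26 - 11040*(-60)) = sqrt(147/26 + 662400) = sqrt(17222547/26) = sqrt(447786222)/26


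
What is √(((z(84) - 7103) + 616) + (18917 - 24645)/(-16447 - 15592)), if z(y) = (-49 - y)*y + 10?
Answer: I*√18116471228737/32039 ≈ 132.85*I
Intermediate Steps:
z(y) = 10 + y*(-49 - y) (z(y) = y*(-49 - y) + 10 = 10 + y*(-49 - y))
√(((z(84) - 7103) + 616) + (18917 - 24645)/(-16447 - 15592)) = √((((10 - 1*84² - 49*84) - 7103) + 616) + (18917 - 24645)/(-16447 - 15592)) = √((((10 - 1*7056 - 4116) - 7103) + 616) - 5728/(-32039)) = √((((10 - 7056 - 4116) - 7103) + 616) - 5728*(-1/32039)) = √(((-11162 - 7103) + 616) + 5728/32039) = √((-18265 + 616) + 5728/32039) = √(-17649 + 5728/32039) = √(-565450583/32039) = I*√18116471228737/32039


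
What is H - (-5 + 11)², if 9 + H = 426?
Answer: 381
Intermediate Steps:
H = 417 (H = -9 + 426 = 417)
H - (-5 + 11)² = 417 - (-5 + 11)² = 417 - 1*6² = 417 - 1*36 = 417 - 36 = 381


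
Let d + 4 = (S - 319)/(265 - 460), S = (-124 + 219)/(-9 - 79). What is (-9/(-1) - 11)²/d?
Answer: -22880/13491 ≈ -1.6959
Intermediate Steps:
S = -95/88 (S = 95/(-88) = 95*(-1/88) = -95/88 ≈ -1.0795)
d = -13491/5720 (d = -4 + (-95/88 - 319)/(265 - 460) = -4 - 28167/88/(-195) = -4 - 28167/88*(-1/195) = -4 + 9389/5720 = -13491/5720 ≈ -2.3586)
(-9/(-1) - 11)²/d = (-9/(-1) - 11)²/(-13491/5720) = (-9*(-1) - 11)²*(-5720/13491) = (9 - 11)²*(-5720/13491) = (-2)²*(-5720/13491) = 4*(-5720/13491) = -22880/13491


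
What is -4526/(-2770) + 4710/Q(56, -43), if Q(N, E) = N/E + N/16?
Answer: 187145269/87255 ≈ 2144.8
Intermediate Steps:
Q(N, E) = N/16 + N/E (Q(N, E) = N/E + N*(1/16) = N/E + N/16 = N/16 + N/E)
-4526/(-2770) + 4710/Q(56, -43) = -4526/(-2770) + 4710/((1/16)*56 + 56/(-43)) = -4526*(-1/2770) + 4710/(7/2 + 56*(-1/43)) = 2263/1385 + 4710/(7/2 - 56/43) = 2263/1385 + 4710/(189/86) = 2263/1385 + 4710*(86/189) = 2263/1385 + 135020/63 = 187145269/87255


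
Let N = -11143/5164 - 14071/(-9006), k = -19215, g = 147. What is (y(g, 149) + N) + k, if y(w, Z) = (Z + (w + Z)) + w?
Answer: -433063627123/23253492 ≈ -18624.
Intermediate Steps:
N = -13845607/23253492 (N = -11143*1/5164 - 14071*(-1/9006) = -11143/5164 + 14071/9006 = -13845607/23253492 ≈ -0.59542)
y(w, Z) = 2*Z + 2*w (y(w, Z) = (Z + (Z + w)) + w = (w + 2*Z) + w = 2*Z + 2*w)
(y(g, 149) + N) + k = ((2*149 + 2*147) - 13845607/23253492) - 19215 = ((298 + 294) - 13845607/23253492) - 19215 = (592 - 13845607/23253492) - 19215 = 13752221657/23253492 - 19215 = -433063627123/23253492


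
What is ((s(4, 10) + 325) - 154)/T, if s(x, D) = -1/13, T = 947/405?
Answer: 899910/12311 ≈ 73.098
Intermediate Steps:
T = 947/405 (T = 947*(1/405) = 947/405 ≈ 2.3383)
s(x, D) = -1/13 (s(x, D) = -1*1/13 = -1/13)
((s(4, 10) + 325) - 154)/T = ((-1/13 + 325) - 154)/(947/405) = (4224/13 - 154)*(405/947) = (2222/13)*(405/947) = 899910/12311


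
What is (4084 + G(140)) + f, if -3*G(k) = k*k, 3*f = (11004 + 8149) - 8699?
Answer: 3106/3 ≈ 1035.3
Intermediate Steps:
f = 10454/3 (f = ((11004 + 8149) - 8699)/3 = (19153 - 8699)/3 = (1/3)*10454 = 10454/3 ≈ 3484.7)
G(k) = -k**2/3 (G(k) = -k*k/3 = -k**2/3)
(4084 + G(140)) + f = (4084 - 1/3*140**2) + 10454/3 = (4084 - 1/3*19600) + 10454/3 = (4084 - 19600/3) + 10454/3 = -7348/3 + 10454/3 = 3106/3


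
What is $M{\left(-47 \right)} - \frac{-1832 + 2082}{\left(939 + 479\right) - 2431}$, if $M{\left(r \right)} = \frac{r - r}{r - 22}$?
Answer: $\frac{250}{1013} \approx 0.24679$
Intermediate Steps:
$M{\left(r \right)} = 0$ ($M{\left(r \right)} = \frac{0}{-22 + r} = 0$)
$M{\left(-47 \right)} - \frac{-1832 + 2082}{\left(939 + 479\right) - 2431} = 0 - \frac{-1832 + 2082}{\left(939 + 479\right) - 2431} = 0 - \frac{250}{1418 - 2431} = 0 - \frac{250}{-1013} = 0 - 250 \left(- \frac{1}{1013}\right) = 0 - - \frac{250}{1013} = 0 + \frac{250}{1013} = \frac{250}{1013}$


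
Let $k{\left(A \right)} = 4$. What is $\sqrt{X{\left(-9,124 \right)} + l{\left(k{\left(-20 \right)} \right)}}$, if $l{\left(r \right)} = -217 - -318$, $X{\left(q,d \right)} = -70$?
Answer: $\sqrt{31} \approx 5.5678$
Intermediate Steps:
$l{\left(r \right)} = 101$ ($l{\left(r \right)} = -217 + 318 = 101$)
$\sqrt{X{\left(-9,124 \right)} + l{\left(k{\left(-20 \right)} \right)}} = \sqrt{-70 + 101} = \sqrt{31}$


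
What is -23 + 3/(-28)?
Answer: -647/28 ≈ -23.107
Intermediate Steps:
-23 + 3/(-28) = -23 - 1/28*3 = -23 - 3/28 = -647/28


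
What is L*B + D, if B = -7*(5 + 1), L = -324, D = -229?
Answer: 13379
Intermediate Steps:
B = -42 (B = -7*6 = -42)
L*B + D = -324*(-42) - 229 = 13608 - 229 = 13379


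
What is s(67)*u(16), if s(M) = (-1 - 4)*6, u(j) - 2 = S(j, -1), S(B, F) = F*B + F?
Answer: 450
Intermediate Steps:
S(B, F) = F + B*F (S(B, F) = B*F + F = F + B*F)
u(j) = 1 - j (u(j) = 2 - (1 + j) = 2 + (-1 - j) = 1 - j)
s(M) = -30 (s(M) = -5*6 = -30)
s(67)*u(16) = -30*(1 - 1*16) = -30*(1 - 16) = -30*(-15) = 450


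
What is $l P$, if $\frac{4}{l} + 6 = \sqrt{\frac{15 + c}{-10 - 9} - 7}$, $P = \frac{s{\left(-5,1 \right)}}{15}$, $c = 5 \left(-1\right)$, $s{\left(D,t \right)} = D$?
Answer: $\frac{4 \sqrt{19}}{3 \left(6 \sqrt{19} - i \sqrt{143}\right)} \approx 0.1838 + 0.084038 i$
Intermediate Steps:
$c = -5$
$P = - \frac{1}{3}$ ($P = - \frac{5}{15} = \left(-5\right) \frac{1}{15} = - \frac{1}{3} \approx -0.33333$)
$l = \frac{4}{-6 + \frac{i \sqrt{2717}}{19}}$ ($l = \frac{4}{-6 + \sqrt{\frac{15 - 5}{-10 - 9} - 7}} = \frac{4}{-6 + \sqrt{\frac{10}{-19} - 7}} = \frac{4}{-6 + \sqrt{10 \left(- \frac{1}{19}\right) - 7}} = \frac{4}{-6 + \sqrt{- \frac{10}{19} - 7}} = \frac{4}{-6 + \sqrt{- \frac{143}{19}}} = \frac{4}{-6 + \frac{i \sqrt{2717}}{19}} \approx -0.55139 - 0.25212 i$)
$l P = - \frac{4 \sqrt{19}}{6 \sqrt{19} - i \sqrt{143}} \left(- \frac{1}{3}\right) = \frac{4 \sqrt{19}}{3 \left(6 \sqrt{19} - i \sqrt{143}\right)}$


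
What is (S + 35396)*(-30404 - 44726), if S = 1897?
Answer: -2801823090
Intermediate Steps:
(S + 35396)*(-30404 - 44726) = (1897 + 35396)*(-30404 - 44726) = 37293*(-75130) = -2801823090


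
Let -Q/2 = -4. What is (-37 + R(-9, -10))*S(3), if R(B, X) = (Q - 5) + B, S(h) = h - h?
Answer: 0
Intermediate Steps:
Q = 8 (Q = -2*(-4) = 8)
S(h) = 0
R(B, X) = 3 + B (R(B, X) = (8 - 5) + B = 3 + B)
(-37 + R(-9, -10))*S(3) = (-37 + (3 - 9))*0 = (-37 - 6)*0 = -43*0 = 0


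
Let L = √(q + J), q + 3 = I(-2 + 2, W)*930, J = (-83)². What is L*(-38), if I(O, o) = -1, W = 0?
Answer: -76*√1489 ≈ -2932.7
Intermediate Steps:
J = 6889
q = -933 (q = -3 - 1*930 = -3 - 930 = -933)
L = 2*√1489 (L = √(-933 + 6889) = √5956 = 2*√1489 ≈ 77.175)
L*(-38) = (2*√1489)*(-38) = -76*√1489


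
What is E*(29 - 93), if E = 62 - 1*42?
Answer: -1280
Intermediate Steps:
E = 20 (E = 62 - 42 = 20)
E*(29 - 93) = 20*(29 - 93) = 20*(-64) = -1280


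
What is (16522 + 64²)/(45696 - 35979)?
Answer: 20618/9717 ≈ 2.1218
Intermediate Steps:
(16522 + 64²)/(45696 - 35979) = (16522 + 4096)/9717 = 20618*(1/9717) = 20618/9717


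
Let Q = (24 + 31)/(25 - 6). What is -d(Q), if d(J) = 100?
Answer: -100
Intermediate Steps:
Q = 55/19 ≈ 2.8947
-d(Q) = -1*100 = -100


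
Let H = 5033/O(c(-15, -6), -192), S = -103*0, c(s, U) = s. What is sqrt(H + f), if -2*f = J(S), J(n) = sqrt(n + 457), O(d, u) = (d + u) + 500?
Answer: sqrt(5898676 - 171698*sqrt(457))/586 ≈ 2.5473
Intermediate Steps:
O(d, u) = 500 + d + u
S = 0
J(n) = sqrt(457 + n)
f = -sqrt(457)/2 (f = -sqrt(457 + 0)/2 = -sqrt(457)/2 ≈ -10.689)
H = 5033/293 (H = 5033/(500 - 15 - 192) = 5033/293 ≈ 17.177)
sqrt(H + f) = sqrt(5033/293 - sqrt(457)/2)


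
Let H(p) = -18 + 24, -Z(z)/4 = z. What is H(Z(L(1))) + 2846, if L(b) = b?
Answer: 2852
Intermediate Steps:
Z(z) = -4*z
H(p) = 6
H(Z(L(1))) + 2846 = 6 + 2846 = 2852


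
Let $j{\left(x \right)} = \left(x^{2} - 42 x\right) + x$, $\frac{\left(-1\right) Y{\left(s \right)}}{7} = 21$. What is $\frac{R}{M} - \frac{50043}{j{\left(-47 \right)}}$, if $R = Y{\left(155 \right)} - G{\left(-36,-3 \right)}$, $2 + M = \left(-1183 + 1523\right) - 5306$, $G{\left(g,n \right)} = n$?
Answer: $- \frac{3444695}{285384} \approx -12.07$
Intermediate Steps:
$Y{\left(s \right)} = -147$ ($Y{\left(s \right)} = \left(-7\right) 21 = -147$)
$M = -4968$ ($M = -2 + \left(\left(-1183 + 1523\right) - 5306\right) = -2 + \left(340 - 5306\right) = -2 - 4966 = -4968$)
$j{\left(x \right)} = x^{2} - 41 x$
$R = -144$ ($R = -147 - -3 = -147 + 3 = -144$)
$\frac{R}{M} - \frac{50043}{j{\left(-47 \right)}} = - \frac{144}{-4968} - \frac{50043}{\left(-47\right) \left(-41 - 47\right)} = \left(-144\right) \left(- \frac{1}{4968}\right) - \frac{50043}{\left(-47\right) \left(-88\right)} = \frac{2}{69} - \frac{50043}{4136} = - \frac{3444695}{285384}$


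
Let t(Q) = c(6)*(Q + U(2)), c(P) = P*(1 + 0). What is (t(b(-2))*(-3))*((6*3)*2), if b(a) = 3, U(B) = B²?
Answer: -4536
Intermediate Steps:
c(P) = P (c(P) = P*1 = P)
t(Q) = 24 + 6*Q (t(Q) = 6*(Q + 2²) = 6*(Q + 4) = 6*(4 + Q) = 24 + 6*Q)
(t(b(-2))*(-3))*((6*3)*2) = ((24 + 6*3)*(-3))*((6*3)*2) = ((24 + 18)*(-3))*(18*2) = (42*(-3))*36 = -126*36 = -4536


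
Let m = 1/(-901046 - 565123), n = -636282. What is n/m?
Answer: 932896943658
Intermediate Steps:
m = -1/1466169 (m = 1/(-1466169) = -1/1466169 ≈ -6.8205e-7)
n/m = -636282/(-1/1466169) = -636282*(-1466169) = 932896943658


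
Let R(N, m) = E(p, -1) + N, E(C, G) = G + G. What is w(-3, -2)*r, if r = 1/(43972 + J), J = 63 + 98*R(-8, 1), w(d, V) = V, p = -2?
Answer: -2/43055 ≈ -4.6452e-5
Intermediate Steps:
E(C, G) = 2*G
R(N, m) = -2 + N (R(N, m) = 2*(-1) + N = -2 + N)
J = -917 (J = 63 + 98*(-2 - 8) = 63 + 98*(-10) = 63 - 980 = -917)
r = 1/43055 (r = 1/(43972 - 917) = 1/43055 ≈ 2.3226e-5)
w(-3, -2)*r = -2*1/43055 = -2/43055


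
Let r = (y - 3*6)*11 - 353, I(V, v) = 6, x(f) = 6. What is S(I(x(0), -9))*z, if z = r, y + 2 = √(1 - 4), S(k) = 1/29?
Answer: -573/29 + 11*I*√3/29 ≈ -19.759 + 0.65698*I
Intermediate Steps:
S(k) = 1/29
y = -2 + I*√3 (y = -2 + √(1 - 4) = -2 + √(-3) = -2 + I*√3 ≈ -2.0 + 1.732*I)
r = -573 + 11*I*√3 (r = ((-2 + I*√3) - 3*6)*11 - 353 = ((-2 + I*√3) - 18)*11 - 353 = (-20 + I*√3)*11 - 353 = (-220 + 11*I*√3) - 353 = -573 + 11*I*√3 ≈ -573.0 + 19.053*I)
z = -573 + 11*I*√3 ≈ -573.0 + 19.053*I
S(I(x(0), -9))*z = (-573 + 11*I*√3)/29 = -573/29 + 11*I*√3/29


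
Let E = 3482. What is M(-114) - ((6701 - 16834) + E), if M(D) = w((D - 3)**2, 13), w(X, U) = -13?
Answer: 6638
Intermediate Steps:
M(D) = -13
M(-114) - ((6701 - 16834) + E) = -13 - ((6701 - 16834) + 3482) = -13 - (-10133 + 3482) = -13 - 1*(-6651) = -13 + 6651 = 6638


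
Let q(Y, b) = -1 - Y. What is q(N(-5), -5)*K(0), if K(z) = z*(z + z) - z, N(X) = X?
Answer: 0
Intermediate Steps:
K(z) = -z + 2*z² (K(z) = z*(2*z) - z = 2*z² - z = -z + 2*z²)
q(N(-5), -5)*K(0) = (-1 - 1*(-5))*(0*(-1 + 2*0)) = (-1 + 5)*(0*(-1 + 0)) = 4*(0*(-1)) = 4*0 = 0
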